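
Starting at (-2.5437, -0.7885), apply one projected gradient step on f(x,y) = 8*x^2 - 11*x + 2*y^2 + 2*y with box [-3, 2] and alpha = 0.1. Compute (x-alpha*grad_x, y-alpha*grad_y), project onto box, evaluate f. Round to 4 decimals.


Step 1: Compute gradient at (-2.5437, -0.7885).
grad_x = 2*8*-2.5437 - 11 = -51.6992
grad_y = 2*2*-0.7885 + 2 = -1.154
Step 2: Gradient step.
x_raw = -2.5437 - 0.1*-51.6992 = 2.6262
y_raw = -0.7885 - 0.1*-1.154 = -0.6731
Step 3: Project onto [-3, 2].
x_proj = clip(2.6262) = 2.0
y_proj = clip(-0.6731) = -0.6731
Step 4: Evaluate f.
f(2.0, -0.6731) = 9.5599


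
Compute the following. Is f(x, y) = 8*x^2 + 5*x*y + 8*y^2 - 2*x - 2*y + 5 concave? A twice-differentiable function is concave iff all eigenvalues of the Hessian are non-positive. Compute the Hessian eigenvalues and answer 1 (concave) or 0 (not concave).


The Hessian of f(x,y) = 8*x^2 + 5*x*y + 8*y^2 - 2*x - 2*y + 5 is:
H = [[16, 5], [5, 16]]
Trace = 16 + 16 = 32
Determinant = 16*16 - (5)^2 = 231
Discriminant = (32)^2 - 4*231 = 100.0
Eigenvalues: lambda_1 = 11.0, lambda_2 = 21.0
The function is not concave.

0


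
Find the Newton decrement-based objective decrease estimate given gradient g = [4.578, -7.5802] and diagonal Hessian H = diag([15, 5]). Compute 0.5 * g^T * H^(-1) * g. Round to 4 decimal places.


Step 1: H is diagonal, so H^(-1) * g = [0.3052, -1.516].
Step 2: g^T H^(-1) g = sum_i g_i^2 / H_ii
  = (4.578)^2/15 + (-7.5802)^2/5
  = 1.3972 + 11.4919 = 12.8891
Step 3: Objective decrease = 0.5 * g^T H^(-1) g = 6.4445


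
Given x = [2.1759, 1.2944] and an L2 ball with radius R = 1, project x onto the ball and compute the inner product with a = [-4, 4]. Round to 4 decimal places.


Step 1: Compute ||x|| (intermediates to 6 decimals).
||x|| = sqrt(2.1759^2 + 1.2944^2) = 2.5318
Step 2: Project.
Since ||x|| > R, scale = R/||x|| = 1/2.5318 = 0.394976, proj(x) = scale * x
proj(x) = [0.859428, 0.511257]
Step 3: Dot product.
a^T * proj(x) = -4*0.859428 + 4*0.511257 = -1.3927


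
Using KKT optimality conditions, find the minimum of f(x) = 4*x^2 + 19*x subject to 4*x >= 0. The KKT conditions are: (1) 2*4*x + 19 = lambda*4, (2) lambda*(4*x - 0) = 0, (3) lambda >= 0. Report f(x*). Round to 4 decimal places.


Step 1: Try lambda = 0 (constraint inactive).
x_unc = -19/(2*4) = -2.375
Check: 4*-2.375 = -9.5 < 0 -- violated!
Step 2: Constraint must be active: 4*x = 0
x* = 0/4 = 0.0
lambda = (2*4*0.0 + 19)/4 = 4.75
Step 3: Compute optimal value.
f(x*) = 4*0.0^2 + 19*0.0 = 0.0


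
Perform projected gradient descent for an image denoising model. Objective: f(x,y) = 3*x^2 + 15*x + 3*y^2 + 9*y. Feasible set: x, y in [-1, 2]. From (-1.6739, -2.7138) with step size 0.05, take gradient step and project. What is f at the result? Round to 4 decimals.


Step 1: Compute gradient at (-1.6739, -2.7138).
grad_x = 2*3*-1.6739 + 15 = 4.9566
grad_y = 2*3*-2.7138 + 9 = -7.2828
Step 2: Gradient step.
x_raw = -1.6739 - 0.05*4.9566 = -1.9217
y_raw = -2.7138 - 0.05*-7.2828 = -2.3497
Step 3: Project onto [-1, 2].
x_proj = clip(-1.9217) = -1.0
y_proj = clip(-2.3497) = -1.0
Step 4: Evaluate f.
f(-1.0, -1.0) = -18.0


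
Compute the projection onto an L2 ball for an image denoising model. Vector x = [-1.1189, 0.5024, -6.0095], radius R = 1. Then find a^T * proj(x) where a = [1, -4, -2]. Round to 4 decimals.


Step 1: Compute ||x|| (intermediates to 6 decimals).
||x|| = sqrt((-1.1189)^2 + 0.5024^2 + (-6.0095)^2) = 6.133387
Step 2: Project.
Since ||x|| > R, scale = R/||x|| = 1/6.133387 = 0.163042, proj(x) = scale * x
proj(x) = [-0.182428, 0.081912, -0.979801]
Step 3: Dot product.
a^T * proj(x) = 1*(-0.182428) - 4*0.081912 - 2*(-0.979801) = 1.4495


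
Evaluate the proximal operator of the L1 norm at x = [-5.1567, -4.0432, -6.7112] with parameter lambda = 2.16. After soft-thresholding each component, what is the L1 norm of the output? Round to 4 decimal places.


Soft-thresholding with lambda = 2.16:
prox(-5.1567) = sign(-5.1567)*max(|-5.1567| - 2.16, 0) = -2.9967
prox(-4.0432) = sign(-4.0432)*max(|-4.0432| - 2.16, 0) = -1.8832
prox(-6.7112) = sign(-6.7112)*max(|-6.7112| - 2.16, 0) = -4.5512
prox(x) = [-2.9967, -1.8832, -4.5512]
||prox(x)||_1 = 2.9967 + 1.8832 + 4.5512 = 9.4311


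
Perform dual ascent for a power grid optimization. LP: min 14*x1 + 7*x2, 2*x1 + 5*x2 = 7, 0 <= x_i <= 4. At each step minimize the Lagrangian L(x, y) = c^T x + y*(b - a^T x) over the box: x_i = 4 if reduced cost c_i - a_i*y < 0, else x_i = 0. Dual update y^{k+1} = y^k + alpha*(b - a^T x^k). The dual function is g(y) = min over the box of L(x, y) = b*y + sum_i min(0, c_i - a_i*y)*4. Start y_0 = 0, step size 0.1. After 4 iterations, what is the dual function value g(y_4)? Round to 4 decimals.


Dual ascent for LP: min 14*x1 + 7*x2, 2*x1 + 5*x2 = 7, 0 <= x_i <= 4
Step 1: y^k = 0.0, reduced costs: (14.0, 7.0)
  x^k = (0.0, 0.0), subgradient = b - a^T x = 7.0
  y^{k+1} = 0.0 + 0.1*7.0 = 0.7
Step 2: y^k = 0.7, reduced costs: (12.6, 3.5)
  x^k = (0.0, 0.0), subgradient = b - a^T x = 7.0
  y^{k+1} = 0.7 + 0.1*7.0 = 1.4
Step 3: y^k = 1.4, reduced costs: (11.2, 0.0)
  x^k = (0.0, 0.0), subgradient = b - a^T x = 7.0
  y^{k+1} = 1.4 + 0.1*7.0 = 2.1
Step 4: y^k = 2.1, reduced costs: (9.8, -3.5)
  x^k = (0.0, 4.0), subgradient = b - a^T x = -13.0
  y^{k+1} = 2.1 + 0.1*-13.0 = 0.8
Dual objective at y_4 = 0.8: reduced costs (12.4, 3.0), box minimizer x = (0.0, 0.0)
g(y_4) = b*y + (c1 - a1*y)*x1 + (c2 - a2*y)*x2 = 7*0.8 + 12.4*0.0 + 3.0*0.0 = 5.6 + 0.0 + 0.0 = 5.6


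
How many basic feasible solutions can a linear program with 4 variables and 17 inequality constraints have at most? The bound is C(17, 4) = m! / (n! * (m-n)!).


Each vertex corresponds to some choice of n active constraints out of m, so the number of vertices is at most C(m, n) = m! / (n!(m-n)!).
m = 17, n = 4
Numerator: 17 * 16 * 15 * 14
Denominator: 4! = 24
C(17, 4) = 2380


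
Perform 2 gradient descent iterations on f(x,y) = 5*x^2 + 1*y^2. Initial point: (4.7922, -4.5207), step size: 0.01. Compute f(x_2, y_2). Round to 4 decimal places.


Gradient descent on f(x,y) = 5*x^2 + 1*y^2.
Starting point: (4.7922, -4.5207), alpha = 0.01
Step 1: grad_x = 2*5*4.7922 = 47.922, grad_y = 2*1*-4.5207 = -9.0414
  x_1 = 4.7922 - 0.01*47.922 = 4.313
  y_1 = -4.5207 - 0.01*-9.0414 = -4.4303
Step 2: grad_x = 2*5*4.313 = 43.1298, grad_y = 2*1*-4.4303 = -8.8606
  x_2 = 4.313 - 0.01*43.1298 = 3.8817
  y_2 = -4.4303 - 0.01*-8.8606 = -4.3417
f(3.8817, -4.3417) = 5*3.8817^2 + 1*(-4.3417)^2 = 94.1875


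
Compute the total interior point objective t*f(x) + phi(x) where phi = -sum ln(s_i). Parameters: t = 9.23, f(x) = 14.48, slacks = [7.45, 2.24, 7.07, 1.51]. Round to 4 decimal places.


Step 1: Compute log-barrier.
ln values: [2.0082, 0.8065, 1.9559, 0.4121]
phi = -(2.0082 + 0.8065 + 1.9559 + 0.4121) = -5.1827
Step 2: Compute augmented objective.
t*f(x) = 9.23*14.48 = 133.6504
Total = 133.6504 - 5.1827 = 128.4677


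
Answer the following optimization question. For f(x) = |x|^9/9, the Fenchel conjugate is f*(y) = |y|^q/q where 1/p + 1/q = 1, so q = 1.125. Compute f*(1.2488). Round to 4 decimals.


The conjugate exponent q satisfies 1/p + 1/q = 1.
p = 9, so q = 9/(9 - 1) = 1.125
|y|^q = 1.2488^1.125 = 1.284
f*(1.2488) = 1.284 / 1.125 = 1.1413


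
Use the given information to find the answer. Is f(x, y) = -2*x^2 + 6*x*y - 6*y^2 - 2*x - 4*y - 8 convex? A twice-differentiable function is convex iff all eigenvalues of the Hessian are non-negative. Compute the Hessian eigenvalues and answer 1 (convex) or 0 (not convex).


The Hessian of f(x,y) = -2*x^2 + 6*x*y - 6*y^2 - 2*x - 4*y - 8 is:
H = [[-4, 6], [6, -12]]
Trace = -4 - 12 = -16
Determinant = -4*-12 - (6)^2 = 12
Discriminant = (-16)^2 - 4*12 = 208.0
Eigenvalues: lambda_1 = -15.2111, lambda_2 = -0.7889
The function is not convex.

0


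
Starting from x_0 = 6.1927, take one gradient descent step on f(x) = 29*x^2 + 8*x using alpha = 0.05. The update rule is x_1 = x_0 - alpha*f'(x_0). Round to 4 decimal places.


We compute the gradient at x_0 and apply the update.
f'(x) = 58*x + 8
f'(6.1927) = 58*6.1927 + 8 = 367.1766
x_1 = 6.1927 - 0.05*367.1766 = -12.1661


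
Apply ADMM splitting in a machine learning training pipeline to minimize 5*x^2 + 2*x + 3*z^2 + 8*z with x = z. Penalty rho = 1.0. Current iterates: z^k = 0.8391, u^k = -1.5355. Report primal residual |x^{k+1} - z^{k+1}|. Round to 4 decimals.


ADMM iteration with rho = 1.0, z^k = 0.8391, u^k = -1.5355
Step 1: x-update.
Minimize 5*x^2 + 2*x + (1.0/2)*(x - 0.8391 - 1.5355)^2
FOC: (2*5 + 1.0)*x = -2 + 1.0*(0.8391 + 1.5355)
x^{k+1} = 0.0341
Step 2: z-update.
Minimize 3*z^2 + 8*z + (1.0/2)*(0.0341 - z - 1.5355)^2
FOC: (2*3 + 1.0)*z = -8 + 1.0*(0.0341 - 1.5355)
z^{k+1} = -1.3573
Step 3: u-update.
u^{k+1} = -1.5355 + 0.0341 + 1.3573 = -0.1441
Step 4: Primal residual = |0.0341 + 1.3573| = 1.3914


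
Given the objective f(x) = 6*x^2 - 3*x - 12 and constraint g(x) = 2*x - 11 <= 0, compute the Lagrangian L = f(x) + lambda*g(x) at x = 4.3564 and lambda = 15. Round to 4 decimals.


Step 1: Evaluate f(x).
f(4.3564) = 6*4.3564^2 - 3*4.3564 - 12 = 88.8001
Step 2: Evaluate g(x).
g(4.3564) = 2*4.3564 - 11 = -2.2872
Step 3: Compute Lagrangian.
L = 88.8001 + 15*-2.2872 = 54.4921


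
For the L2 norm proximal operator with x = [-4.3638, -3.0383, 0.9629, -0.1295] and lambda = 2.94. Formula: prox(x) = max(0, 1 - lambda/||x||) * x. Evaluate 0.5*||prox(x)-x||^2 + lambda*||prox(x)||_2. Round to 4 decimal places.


Step 1: Compute ||x||.
||x|| = 5.4054
Step 2: Compute scaling factor.
scale = max(0, 1 - 2.94/5.4054) = 0.4561
Step 3: prox(x) = [-1.9903, -1.3858, 0.4392, -0.0591]
||prox(x)|| = 2.4654
Step 4: Proximal objective.
0.5*||prox-x||^2 = 4.3218
lambda*||prox|| = 7.2483
Total = 11.57


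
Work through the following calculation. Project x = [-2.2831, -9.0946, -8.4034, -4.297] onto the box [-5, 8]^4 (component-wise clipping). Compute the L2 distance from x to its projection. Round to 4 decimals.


Project each component onto [-5, 8].
clip(-2.2831) = -2.2831, clip(-9.0946) = -5.0, clip(-8.4034) = -5.0, clip(-4.297) = -4.297
Projection = [-2.2831, -5.0, -5.0, -4.297]
Squared diffs: [0.0, 16.7657, 11.5831, 0.0]
Distance = sqrt(28.3488) = 5.3244


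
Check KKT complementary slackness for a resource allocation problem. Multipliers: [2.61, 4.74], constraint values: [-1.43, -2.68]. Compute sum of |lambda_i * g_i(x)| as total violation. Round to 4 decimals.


KKT complementary slackness check:
lambda_1 * g_1 = 2.61 * -1.43 = -3.7323
lambda_2 * g_2 = 4.74 * -2.68 = -12.7032
Total violation = 3.7323 + 12.7032 = 16.4355


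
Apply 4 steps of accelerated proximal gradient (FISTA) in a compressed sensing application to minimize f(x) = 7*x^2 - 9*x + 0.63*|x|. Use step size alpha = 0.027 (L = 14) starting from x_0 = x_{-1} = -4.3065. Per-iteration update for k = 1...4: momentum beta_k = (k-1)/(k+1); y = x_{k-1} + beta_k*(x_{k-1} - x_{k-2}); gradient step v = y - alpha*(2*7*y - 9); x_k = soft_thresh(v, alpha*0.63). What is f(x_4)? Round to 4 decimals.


FISTA on f(x) = 7*x^2 - 9*x + 0.63*|x|
L = 14, alpha = 0.027
Iteration 1: beta = 0.0, y = -4.3065 + 0.0*(-4.3065 + 4.3065) = -4.3065
  grad(y) = -69.291, v = y - alpha*grad = -2.4356
  prox(v) = soft_thresh(-2.4356, 0.017) = -2.4186
Iteration 2: beta = 0.3333, y = -2.4186 + 0.3333*(-2.4186 + 4.3065) = -1.7893
  grad(y) = -34.0508, v = y - alpha*grad = -0.87
  prox(v) = soft_thresh(-0.87, 0.017) = -0.853
Iteration 3: beta = 0.5, y = -0.853 + 0.5*(-0.853 + 2.4186) = -0.0701
  grad(y) = -9.9818, v = y - alpha*grad = 0.1994
  prox(v) = soft_thresh(0.1994, 0.017) = 0.1824
Iteration 4: beta = 0.6, y = 0.1824 + 0.6*(0.1824 + 0.853) = 0.8036
  grad(y) = 2.25, v = y - alpha*grad = 0.7428
  prox(v) = soft_thresh(0.7428, 0.017) = 0.7258
f(x_4) = 7*0.7258^2 - 9*0.7258 + 0.63*|0.7258| = -2.3874


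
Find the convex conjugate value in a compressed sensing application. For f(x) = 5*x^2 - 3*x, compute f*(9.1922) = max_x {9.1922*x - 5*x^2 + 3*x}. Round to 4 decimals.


f*(y) = sup_x {y*x - a*x^2 - b*x} = sup_x {(y-b)*x - a*x^2}
FOC: (y - b) - 2a*x = 0 => x* = (y - b)/(2a)
x* = (9.1922 + 3)/(2*5) = 1.2192
f*(9.1922) = (y-b)^2/(4a) = (9.1922 + 3)^2/(4*5)
= 148.6497/20 = 7.4325


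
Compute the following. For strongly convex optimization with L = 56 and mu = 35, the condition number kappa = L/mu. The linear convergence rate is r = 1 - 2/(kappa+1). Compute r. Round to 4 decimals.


Step 1: Compute the condition number.
kappa = L/mu = 56/35 = 1.6
Step 2: Compute the convergence rate.
r = 1 - 2/(kappa + 1) = 1 - 2*mu/(L + mu) = (L - mu)/(L + mu) = 21/91 = 0.2308


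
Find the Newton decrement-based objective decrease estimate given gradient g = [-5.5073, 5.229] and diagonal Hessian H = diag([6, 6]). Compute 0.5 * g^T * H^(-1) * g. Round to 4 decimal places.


Step 1: H is diagonal, so H^(-1) * g = [-0.9179, 0.8715].
Step 2: g^T H^(-1) g = sum_i g_i^2 / H_ii
  = (-5.5073)^2/6 + (5.229)^2/6
  = 5.0551 + 4.5571 = 9.6121
Step 3: Objective decrease = 0.5 * g^T H^(-1) g = 4.8061


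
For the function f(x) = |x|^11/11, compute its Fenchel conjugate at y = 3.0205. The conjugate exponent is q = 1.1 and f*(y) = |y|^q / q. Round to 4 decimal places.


The conjugate exponent q satisfies 1/p + 1/q = 1.
p = 11, so q = 11/(11 - 1) = 1.1
|y|^q = 3.0205^1.1 = 3.3735
f*(3.0205) = 3.3735 / 1.1 = 3.0669


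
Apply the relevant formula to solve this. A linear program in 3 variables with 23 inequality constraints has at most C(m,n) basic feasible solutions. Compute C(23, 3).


Each vertex corresponds to some choice of n active constraints out of m, so the number of vertices is at most C(m, n) = m! / (n!(m-n)!).
m = 23, n = 3
Numerator: 23 * 22 * 21
Denominator: 3! = 6
C(23, 3) = 1771


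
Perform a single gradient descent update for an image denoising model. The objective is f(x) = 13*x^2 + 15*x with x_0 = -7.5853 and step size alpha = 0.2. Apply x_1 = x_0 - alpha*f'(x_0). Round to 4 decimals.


We compute the gradient at x_0 and apply the update.
f'(x) = 26*x + 15
f'(-7.5853) = 26*-7.5853 + 15 = -182.2178
x_1 = -7.5853 - 0.2*-182.2178 = 28.8583


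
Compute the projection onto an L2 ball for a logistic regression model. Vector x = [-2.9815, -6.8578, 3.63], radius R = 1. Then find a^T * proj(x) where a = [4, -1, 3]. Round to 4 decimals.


Step 1: Compute ||x|| (intermediates to 6 decimals).
||x|| = sqrt((-2.9815)^2 + (-6.8578)^2 + 3.63^2) = 8.31238
Step 2: Project.
Since ||x|| > R, scale = R/||x|| = 1/8.31238 = 0.120302, proj(x) = scale * x
proj(x) = [-0.35868, -0.825007, 0.436696]
Step 3: Dot product.
a^T * proj(x) = 4*(-0.35868) - 1*(-0.825007) + 3*0.436696 = 0.7004


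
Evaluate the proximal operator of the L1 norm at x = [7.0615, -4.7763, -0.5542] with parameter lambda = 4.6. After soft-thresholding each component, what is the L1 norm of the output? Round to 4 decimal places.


Soft-thresholding with lambda = 4.6:
prox(7.0615) = sign(7.0615)*max(|7.0615| - 4.6, 0) = 2.4615
prox(-4.7763) = sign(-4.7763)*max(|-4.7763| - 4.6, 0) = -0.1763
prox(-0.5542) = sign(-0.5542)*max(|-0.5542| - 4.6, 0) = 0.0
prox(x) = [2.4615, -0.1763, 0.0]
||prox(x)||_1 = 2.4615 + 0.1763 + 0.0 = 2.6378


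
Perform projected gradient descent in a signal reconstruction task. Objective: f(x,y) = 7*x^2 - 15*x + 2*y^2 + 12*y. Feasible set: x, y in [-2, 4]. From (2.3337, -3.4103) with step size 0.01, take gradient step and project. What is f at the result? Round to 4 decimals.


Step 1: Compute gradient at (2.3337, -3.4103).
grad_x = 2*7*2.3337 - 15 = 17.6718
grad_y = 2*2*-3.4103 + 12 = -1.6412
Step 2: Gradient step.
x_raw = 2.3337 - 0.01*17.6718 = 2.157
y_raw = -3.4103 - 0.01*-1.6412 = -3.3939
Step 3: Project onto [-2, 4].
x_proj = clip(2.157) = 2.157
y_proj = clip(-3.3939) = -2.0
Step 4: Evaluate f.
f(2.157, -2.0) = -15.7867


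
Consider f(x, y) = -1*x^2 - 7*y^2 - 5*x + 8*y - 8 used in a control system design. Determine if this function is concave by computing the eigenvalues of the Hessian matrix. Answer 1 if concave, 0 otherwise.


The Hessian of f(x,y) = -1*x^2 - 7*y^2 - 5*x + 8*y - 8 is:
H = [[-2, 0], [0, -14]]
Trace = -2 - 14 = -16
Determinant = -2*-14 - (0)^2 = 28
Discriminant = (-16)^2 - 4*28 = 144.0
Eigenvalues: lambda_1 = -14.0, lambda_2 = -2.0
The function is concave.

1


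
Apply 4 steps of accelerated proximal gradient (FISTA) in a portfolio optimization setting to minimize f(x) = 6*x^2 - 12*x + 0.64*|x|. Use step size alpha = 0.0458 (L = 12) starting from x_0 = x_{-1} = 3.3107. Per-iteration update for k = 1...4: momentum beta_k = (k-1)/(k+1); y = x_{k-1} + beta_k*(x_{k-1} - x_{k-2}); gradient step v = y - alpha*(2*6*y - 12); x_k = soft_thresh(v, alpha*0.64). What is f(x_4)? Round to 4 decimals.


FISTA on f(x) = 6*x^2 - 12*x + 0.64*|x|
L = 12, alpha = 0.0458
Iteration 1: beta = 0.0, y = 3.3107 + 0.0*(3.3107 - 3.3107) = 3.3107
  grad(y) = 27.7284, v = y - alpha*grad = 2.0407
  prox(v) = soft_thresh(2.0407, 0.0293) = 2.0114
Iteration 2: beta = 0.3333, y = 2.0114 + 0.3333*(2.0114 - 3.3107) = 1.5783
  grad(y) = 6.94, v = y - alpha*grad = 1.2605
  prox(v) = soft_thresh(1.2605, 0.0293) = 1.2312
Iteration 3: beta = 0.5, y = 1.2312 + 0.5*(1.2312 - 2.0114) = 0.841
  grad(y) = -1.9075, v = y - alpha*grad = 0.9284
  prox(v) = soft_thresh(0.9284, 0.0293) = 0.8991
Iteration 4: beta = 0.6, y = 0.8991 + 0.6*(0.8991 - 1.2312) = 0.6998
  grad(y) = -3.6018, v = y - alpha*grad = 0.8648
  prox(v) = soft_thresh(0.8648, 0.0293) = 0.8355
f(x_4) = 6*0.8355^2 - 12*0.8355 + 0.64*|0.8355| = -5.3029


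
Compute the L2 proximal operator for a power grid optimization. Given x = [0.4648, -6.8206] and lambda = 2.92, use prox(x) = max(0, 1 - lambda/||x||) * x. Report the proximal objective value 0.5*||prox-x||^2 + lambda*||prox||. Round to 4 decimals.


Step 1: Compute ||x||.
||x|| = 6.8364
Step 2: Compute scaling factor.
scale = max(0, 1 - 2.92/6.8364) = 0.5729
Step 3: prox(x) = [0.2663, -3.9074]
||prox(x)|| = 3.9164
Step 4: Proximal objective.
0.5*||prox-x||^2 = 4.2632
lambda*||prox|| = 11.4359
Total = 15.6991


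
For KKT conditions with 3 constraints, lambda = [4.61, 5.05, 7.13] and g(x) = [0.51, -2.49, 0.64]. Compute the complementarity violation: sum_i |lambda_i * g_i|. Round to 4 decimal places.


KKT complementary slackness check:
lambda_1 * g_1 = 4.61 * 0.51 = 2.3511
lambda_2 * g_2 = 5.05 * -2.49 = -12.5745
lambda_3 * g_3 = 7.13 * 0.64 = 4.5632
Total violation = 2.3511 + 12.5745 + 4.5632 = 19.4888


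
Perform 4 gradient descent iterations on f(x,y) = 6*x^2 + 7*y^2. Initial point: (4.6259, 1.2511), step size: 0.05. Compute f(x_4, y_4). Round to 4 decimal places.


Gradient descent on f(x,y) = 6*x^2 + 7*y^2.
Starting point: (4.6259, 1.2511), alpha = 0.05
Step 1: grad_x = 2*6*4.6259 = 55.5108, grad_y = 2*7*1.2511 = 17.5154
  x_1 = 4.6259 - 0.05*55.5108 = 1.8504
  y_1 = 1.2511 - 0.05*17.5154 = 0.3753
Step 2: grad_x = 2*6*1.8504 = 22.2043, grad_y = 2*7*0.3753 = 5.2546
  x_2 = 1.8504 - 0.05*22.2043 = 0.7401
  y_2 = 0.3753 - 0.05*5.2546 = 0.1126
Step 3: grad_x = 2*6*0.7401 = 8.8817, grad_y = 2*7*0.1126 = 1.5764
  x_3 = 0.7401 - 0.05*8.8817 = 0.2961
  y_3 = 0.1126 - 0.05*1.5764 = 0.0338
Step 4: grad_x = 2*6*0.2961 = 3.5527, grad_y = 2*7*0.0338 = 0.4729
  x_4 = 0.2961 - 0.05*3.5527 = 0.1184
  y_4 = 0.0338 - 0.05*0.4729 = 0.0101
f(0.1184, 0.0101) = 6*0.1184^2 + 7*0.0101^2 = 0.0849


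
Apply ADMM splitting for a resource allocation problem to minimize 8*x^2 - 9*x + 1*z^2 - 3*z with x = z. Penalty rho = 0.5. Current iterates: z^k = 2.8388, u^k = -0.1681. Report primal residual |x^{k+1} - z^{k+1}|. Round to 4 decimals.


ADMM iteration with rho = 0.5, z^k = 2.8388, u^k = -0.1681
Step 1: x-update.
Minimize 8*x^2 - 9*x + (0.5/2)*(x - 2.8388 - 0.1681)^2
FOC: (2*8 + 0.5)*x = 9 + 0.5*(2.8388 + 0.1681)
x^{k+1} = 0.6366
Step 2: z-update.
Minimize 1*z^2 - 3*z + (0.5/2)*(0.6366 - z - 0.1681)^2
FOC: (2*1 + 0.5)*z = 3 + 0.5*(0.6366 - 0.1681)
z^{k+1} = 1.2937
Step 3: u-update.
u^{k+1} = -0.1681 + 0.6366 - 1.2937 = -0.8252
Step 4: Primal residual = |0.6366 - 1.2937| = 0.6571


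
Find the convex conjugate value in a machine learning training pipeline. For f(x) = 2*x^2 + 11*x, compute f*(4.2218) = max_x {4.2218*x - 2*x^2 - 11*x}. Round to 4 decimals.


f*(y) = sup_x {y*x - a*x^2 - b*x} = sup_x {(y-b)*x - a*x^2}
FOC: (y - b) - 2a*x = 0 => x* = (y - b)/(2a)
x* = (4.2218 - 11)/(2*2) = -1.6946
f*(4.2218) = (y-b)^2/(4a) = (4.2218 - 11)^2/(4*2)
= 45.944/8 = 5.743


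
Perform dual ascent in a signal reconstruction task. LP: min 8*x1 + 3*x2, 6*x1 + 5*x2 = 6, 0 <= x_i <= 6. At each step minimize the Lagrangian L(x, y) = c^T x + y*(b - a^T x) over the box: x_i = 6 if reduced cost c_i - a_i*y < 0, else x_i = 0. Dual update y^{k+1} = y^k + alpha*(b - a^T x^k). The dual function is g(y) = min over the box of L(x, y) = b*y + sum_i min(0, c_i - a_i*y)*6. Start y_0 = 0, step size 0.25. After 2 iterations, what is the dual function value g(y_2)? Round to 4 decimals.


Dual ascent for LP: min 8*x1 + 3*x2, 6*x1 + 5*x2 = 6, 0 <= x_i <= 6
Step 1: y^k = 0.0, reduced costs: (8.0, 3.0)
  x^k = (0.0, 0.0), subgradient = b - a^T x = 6.0
  y^{k+1} = 0.0 + 0.25*6.0 = 1.5
Step 2: y^k = 1.5, reduced costs: (-1.0, -4.5)
  x^k = (6.0, 6.0), subgradient = b - a^T x = -60.0
  y^{k+1} = 1.5 + 0.25*-60.0 = -13.5
Dual objective at y_2 = -13.5: reduced costs (89.0, 70.5), box minimizer x = (0.0, 0.0)
g(y_2) = b*y + (c1 - a1*y)*x1 + (c2 - a2*y)*x2 = 6*(-13.5) + 89.0*0.0 + 70.5*0.0 = -81.0 + 0.0 + 0.0 = -81.0


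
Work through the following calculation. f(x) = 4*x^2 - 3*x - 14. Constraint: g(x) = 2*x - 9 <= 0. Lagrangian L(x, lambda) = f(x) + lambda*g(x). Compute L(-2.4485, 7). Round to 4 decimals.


Step 1: Evaluate f(x).
f(-2.4485) = 4*(-2.4485)^2 - 3*(-2.4485) - 14 = 17.3261
Step 2: Evaluate g(x).
g(-2.4485) = 2*-2.4485 - 9 = -13.897
Step 3: Compute Lagrangian.
L = 17.3261 + 7*-13.897 = -79.9529


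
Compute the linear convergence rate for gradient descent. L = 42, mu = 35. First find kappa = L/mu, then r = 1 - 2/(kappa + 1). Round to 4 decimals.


Step 1: Compute the condition number.
kappa = L/mu = 42/35 = 1.2
Step 2: Compute the convergence rate.
r = 1 - 2/(kappa + 1) = 1 - 2*mu/(L + mu) = (L - mu)/(L + mu) = 7/77 = 0.0909


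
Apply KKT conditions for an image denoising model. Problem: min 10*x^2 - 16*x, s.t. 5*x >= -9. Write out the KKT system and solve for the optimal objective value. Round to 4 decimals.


Step 1: Try lambda = 0 (constraint inactive).
Stationarity: 2*10*x - 16 = 0
x* = 16/(2*10) = 0.8
Check constraint: 5*0.8 = 4.0 >= -9 -- satisfied.
Step 2: Compute optimal value.
f(x*) = 10*0.8^2 - 16*0.8 = -6.4


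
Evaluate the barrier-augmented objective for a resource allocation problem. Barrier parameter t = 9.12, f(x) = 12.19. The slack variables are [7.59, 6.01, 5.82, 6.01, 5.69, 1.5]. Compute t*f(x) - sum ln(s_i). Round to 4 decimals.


Step 1: Compute log-barrier.
ln values: [2.0268, 1.7934, 1.7613, 1.7934, 1.7387, 0.4055]
phi = -(2.0268 + 1.7934 + 1.7613 + 1.7934 + 1.7387 + 0.4055) = -9.5192
Step 2: Compute augmented objective.
t*f(x) = 9.12*12.19 = 111.1728
Total = 111.1728 - 9.5192 = 101.6536


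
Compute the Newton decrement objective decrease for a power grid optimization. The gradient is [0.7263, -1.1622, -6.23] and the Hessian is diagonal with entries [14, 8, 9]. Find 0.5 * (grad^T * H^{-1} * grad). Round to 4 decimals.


Step 1: H is diagonal, so H^(-1) * g = [0.0519, -0.1453, -0.6922].
Step 2: g^T H^(-1) g = sum_i g_i^2 / H_ii
  = (0.7263)^2/14 + (-1.1622)^2/8 + (-6.23)^2/9
  = 0.0377 + 0.1688 + 4.3125 = 4.5191
Step 3: Objective decrease = 0.5 * g^T H^(-1) g = 2.2595


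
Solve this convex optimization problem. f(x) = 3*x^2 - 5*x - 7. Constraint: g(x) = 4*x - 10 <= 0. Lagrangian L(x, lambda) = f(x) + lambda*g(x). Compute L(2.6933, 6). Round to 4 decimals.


Step 1: Evaluate f(x).
f(2.6933) = 3*2.6933^2 - 5*2.6933 - 7 = 1.2951
Step 2: Evaluate g(x).
g(2.6933) = 4*2.6933 - 10 = 0.7732
Step 3: Compute Lagrangian.
L = 1.2951 + 6*0.7732 = 5.9343


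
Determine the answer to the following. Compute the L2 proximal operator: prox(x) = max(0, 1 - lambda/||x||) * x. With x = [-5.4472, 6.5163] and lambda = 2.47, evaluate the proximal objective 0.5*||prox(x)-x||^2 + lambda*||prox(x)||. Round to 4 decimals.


Step 1: Compute ||x||.
||x|| = 8.4932
Step 2: Compute scaling factor.
scale = max(0, 1 - 2.47/8.4932) = 0.7092
Step 3: prox(x) = [-3.863, 4.6212]
||prox(x)|| = 6.0232
Step 4: Proximal objective.
0.5*||prox-x||^2 = 3.0505
lambda*||prox|| = 14.8773
Total = 17.9277


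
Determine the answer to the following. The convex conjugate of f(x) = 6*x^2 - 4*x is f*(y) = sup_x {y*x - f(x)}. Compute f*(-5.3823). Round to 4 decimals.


f*(y) = sup_x {y*x - a*x^2 - b*x} = sup_x {(y-b)*x - a*x^2}
FOC: (y - b) - 2a*x = 0 => x* = (y - b)/(2a)
x* = (-5.3823 + 4)/(2*6) = -0.1152
f*(-5.3823) = (y-b)^2/(4a) = (-5.3823 + 4)^2/(4*6)
= 1.9108/24 = 0.0796


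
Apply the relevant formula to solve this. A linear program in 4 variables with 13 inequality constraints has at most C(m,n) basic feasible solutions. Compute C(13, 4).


Each vertex corresponds to some choice of n active constraints out of m, so the number of vertices is at most C(m, n) = m! / (n!(m-n)!).
m = 13, n = 4
Numerator: 13 * 12 * 11 * 10
Denominator: 4! = 24
C(13, 4) = 715


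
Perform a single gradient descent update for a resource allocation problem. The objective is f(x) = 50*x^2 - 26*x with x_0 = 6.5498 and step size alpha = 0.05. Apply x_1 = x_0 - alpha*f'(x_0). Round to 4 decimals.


We compute the gradient at x_0 and apply the update.
f'(x) = 100*x - 26
f'(6.5498) = 100*6.5498 - 26 = 628.98
x_1 = 6.5498 - 0.05*628.98 = -24.8992


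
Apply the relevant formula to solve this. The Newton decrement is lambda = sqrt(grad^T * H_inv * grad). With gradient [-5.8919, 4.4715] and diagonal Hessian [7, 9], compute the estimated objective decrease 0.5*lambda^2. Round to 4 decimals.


Step 1: H is diagonal, so H^(-1) * g = [-0.8417, 0.4968].
Step 2: g^T H^(-1) g = sum_i g_i^2 / H_ii
  = (-5.8919)^2/7 + (4.4715)^2/9
  = 4.9592 + 2.2216 = 7.1808
Step 3: Objective decrease = 0.5 * g^T H^(-1) g = 3.5904


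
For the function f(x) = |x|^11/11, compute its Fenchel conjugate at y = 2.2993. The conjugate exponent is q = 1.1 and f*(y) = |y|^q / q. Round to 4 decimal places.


The conjugate exponent q satisfies 1/p + 1/q = 1.
p = 11, so q = 11/(11 - 1) = 1.1
|y|^q = 2.2993^1.1 = 2.4989
f*(2.2993) = 2.4989 / 1.1 = 2.2718


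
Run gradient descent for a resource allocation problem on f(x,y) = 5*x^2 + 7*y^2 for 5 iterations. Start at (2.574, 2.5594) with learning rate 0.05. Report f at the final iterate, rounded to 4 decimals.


Gradient descent on f(x,y) = 5*x^2 + 7*y^2.
Starting point: (2.574, 2.5594), alpha = 0.05
Step 1: grad_x = 2*5*2.574 = 25.74, grad_y = 2*7*2.5594 = 35.8316
  x_1 = 2.574 - 0.05*25.74 = 1.287
  y_1 = 2.5594 - 0.05*35.8316 = 0.7678
Step 2: grad_x = 2*5*1.287 = 12.87, grad_y = 2*7*0.7678 = 10.7495
  x_2 = 1.287 - 0.05*12.87 = 0.6435
  y_2 = 0.7678 - 0.05*10.7495 = 0.2303
Step 3: grad_x = 2*5*0.6435 = 6.435, grad_y = 2*7*0.2303 = 3.2248
  x_3 = 0.6435 - 0.05*6.435 = 0.3218
  y_3 = 0.2303 - 0.05*3.2248 = 0.0691
Step 4: grad_x = 2*5*0.3218 = 3.2175, grad_y = 2*7*0.0691 = 0.9675
  x_4 = 0.3218 - 0.05*3.2175 = 0.1609
  y_4 = 0.0691 - 0.05*0.9675 = 0.0207
Step 5: grad_x = 2*5*0.1609 = 1.6088, grad_y = 2*7*0.0207 = 0.2902
  x_5 = 0.1609 - 0.05*1.6088 = 0.0804
  y_5 = 0.0207 - 0.05*0.2902 = 0.0062
f(0.0804, 0.0062) = 5*0.0804^2 + 7*0.0062^2 = 0.0326


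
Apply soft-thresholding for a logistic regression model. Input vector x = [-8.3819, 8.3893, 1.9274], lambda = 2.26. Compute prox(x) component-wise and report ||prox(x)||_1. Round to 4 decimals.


Soft-thresholding with lambda = 2.26:
prox(-8.3819) = sign(-8.3819)*max(|-8.3819| - 2.26, 0) = -6.1219
prox(8.3893) = sign(8.3893)*max(|8.3893| - 2.26, 0) = 6.1293
prox(1.9274) = sign(1.9274)*max(|1.9274| - 2.26, 0) = 0.0
prox(x) = [-6.1219, 6.1293, 0.0]
||prox(x)||_1 = 6.1219 + 6.1293 + 0.0 = 12.2512


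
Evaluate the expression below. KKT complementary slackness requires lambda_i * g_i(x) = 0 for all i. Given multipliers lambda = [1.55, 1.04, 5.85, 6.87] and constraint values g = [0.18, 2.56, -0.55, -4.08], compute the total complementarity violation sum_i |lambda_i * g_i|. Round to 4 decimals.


KKT complementary slackness check:
lambda_1 * g_1 = 1.55 * 0.18 = 0.279
lambda_2 * g_2 = 1.04 * 2.56 = 2.6624
lambda_3 * g_3 = 5.85 * -0.55 = -3.2175
lambda_4 * g_4 = 6.87 * -4.08 = -28.0296
Total violation = 0.279 + 2.6624 + 3.2175 + 28.0296 = 34.1885


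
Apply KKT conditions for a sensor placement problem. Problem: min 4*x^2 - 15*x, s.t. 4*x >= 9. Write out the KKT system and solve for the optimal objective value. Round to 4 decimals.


Step 1: Try lambda = 0 (constraint inactive).
x_unc = 15/(2*4) = 1.875
Check: 4*1.875 = 7.5 < 9 -- violated!
Step 2: Constraint must be active: 4*x = 9
x* = 9/4 = 2.25
lambda = (2*4*2.25 - 15)/4 = 0.75
Step 3: Compute optimal value.
f(x*) = 4*2.25^2 - 15*2.25 = -13.5


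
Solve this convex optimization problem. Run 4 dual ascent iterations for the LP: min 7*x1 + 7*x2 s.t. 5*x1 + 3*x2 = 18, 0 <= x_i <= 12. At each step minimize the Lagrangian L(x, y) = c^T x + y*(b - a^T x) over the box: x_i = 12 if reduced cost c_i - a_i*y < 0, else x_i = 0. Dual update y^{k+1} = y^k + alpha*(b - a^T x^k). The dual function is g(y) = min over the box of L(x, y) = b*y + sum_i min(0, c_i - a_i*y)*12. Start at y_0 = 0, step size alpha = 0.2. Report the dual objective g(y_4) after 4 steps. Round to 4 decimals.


Dual ascent for LP: min 7*x1 + 7*x2, 5*x1 + 3*x2 = 18, 0 <= x_i <= 12
Step 1: y^k = 0.0, reduced costs: (7.0, 7.0)
  x^k = (0.0, 0.0), subgradient = b - a^T x = 18.0
  y^{k+1} = 0.0 + 0.2*18.0 = 3.6
Step 2: y^k = 3.6, reduced costs: (-11.0, -3.8)
  x^k = (12.0, 12.0), subgradient = b - a^T x = -78.0
  y^{k+1} = 3.6 + 0.2*-78.0 = -12.0
Step 3: y^k = -12.0, reduced costs: (67.0, 43.0)
  x^k = (0.0, 0.0), subgradient = b - a^T x = 18.0
  y^{k+1} = -12.0 + 0.2*18.0 = -8.4
Step 4: y^k = -8.4, reduced costs: (49.0, 32.2)
  x^k = (0.0, 0.0), subgradient = b - a^T x = 18.0
  y^{k+1} = -8.4 + 0.2*18.0 = -4.8
Dual objective at y_4 = -4.8: reduced costs (31.0, 21.4), box minimizer x = (0.0, 0.0)
g(y_4) = b*y + (c1 - a1*y)*x1 + (c2 - a2*y)*x2 = 18*(-4.8) + 31.0*0.0 + 21.4*0.0 = -86.4 + 0.0 + 0.0 = -86.4


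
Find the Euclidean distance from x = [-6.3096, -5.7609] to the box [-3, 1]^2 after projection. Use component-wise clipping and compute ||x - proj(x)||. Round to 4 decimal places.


Project each component onto [-3, 1].
clip(-6.3096) = -3.0, clip(-5.7609) = -3.0
Projection = [-3.0, -3.0]
Squared diffs: [10.9535, 7.6226]
Distance = sqrt(18.5761) = 4.31


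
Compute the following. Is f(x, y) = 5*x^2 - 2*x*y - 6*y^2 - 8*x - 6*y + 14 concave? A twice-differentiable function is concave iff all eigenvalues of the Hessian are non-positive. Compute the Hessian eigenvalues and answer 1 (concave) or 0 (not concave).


The Hessian of f(x,y) = 5*x^2 - 2*x*y - 6*y^2 - 8*x - 6*y + 14 is:
H = [[10, -2], [-2, -12]]
Trace = 10 - 12 = -2
Determinant = 10*-12 - (-2)^2 = -124
Discriminant = (-2)^2 - 4*-124 = 500.0
Eigenvalues: lambda_1 = -12.1803, lambda_2 = 10.1803
The function is not concave.

0


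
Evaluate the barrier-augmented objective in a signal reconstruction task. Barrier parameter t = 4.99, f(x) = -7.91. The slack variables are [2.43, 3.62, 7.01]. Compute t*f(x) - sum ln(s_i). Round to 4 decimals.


Step 1: Compute log-barrier.
ln values: [0.8879, 1.2865, 1.9473]
phi = -(0.8879 + 1.2865 + 1.9473) = -4.1217
Step 2: Compute augmented objective.
t*f(x) = 4.99*-7.91 = -39.4709
Total = -39.4709 - 4.1217 = -43.5926


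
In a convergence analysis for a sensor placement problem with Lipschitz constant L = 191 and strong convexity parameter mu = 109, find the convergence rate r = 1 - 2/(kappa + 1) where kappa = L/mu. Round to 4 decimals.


Step 1: Compute the condition number.
kappa = L/mu = 191/109 = 1.7523
Step 2: Compute the convergence rate.
r = 1 - 2/(kappa + 1) = 1 - 2*mu/(L + mu) = (L - mu)/(L + mu) = 82/300 = 0.2733


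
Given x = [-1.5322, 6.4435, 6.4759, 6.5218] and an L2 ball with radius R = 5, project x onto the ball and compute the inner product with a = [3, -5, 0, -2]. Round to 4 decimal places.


Step 1: Compute ||x|| (intermediates to 6 decimals).
||x|| = sqrt((-1.5322)^2 + 6.4435^2 + 6.4759^2 + 6.5218^2) = 11.328614
Step 2: Project.
Since ||x|| > R, scale = R/||x|| = 5/11.328614 = 0.44136, proj(x) = scale * x
proj(x) = [-0.676252, 2.843903, 2.858203, 2.878462]
Step 3: Dot product.
a^T * proj(x) = 3*(-0.676252) - 5*2.843903 + 0*2.858203 - 2*2.878462 = -22.0052


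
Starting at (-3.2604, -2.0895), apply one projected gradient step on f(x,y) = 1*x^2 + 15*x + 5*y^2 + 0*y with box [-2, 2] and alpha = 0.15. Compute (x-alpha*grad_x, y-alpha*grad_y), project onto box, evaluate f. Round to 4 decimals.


Step 1: Compute gradient at (-3.2604, -2.0895).
grad_x = 2*1*-3.2604 + 15 = 8.4792
grad_y = 2*5*-2.0895 + 0 = -20.895
Step 2: Gradient step.
x_raw = -3.2604 - 0.15*8.4792 = -4.5323
y_raw = -2.0895 - 0.15*-20.895 = 1.0448
Step 3: Project onto [-2, 2].
x_proj = clip(-4.5323) = -2.0
y_proj = clip(1.0448) = 1.0448
Step 4: Evaluate f.
f(-2.0, 1.0448) = -20.5425


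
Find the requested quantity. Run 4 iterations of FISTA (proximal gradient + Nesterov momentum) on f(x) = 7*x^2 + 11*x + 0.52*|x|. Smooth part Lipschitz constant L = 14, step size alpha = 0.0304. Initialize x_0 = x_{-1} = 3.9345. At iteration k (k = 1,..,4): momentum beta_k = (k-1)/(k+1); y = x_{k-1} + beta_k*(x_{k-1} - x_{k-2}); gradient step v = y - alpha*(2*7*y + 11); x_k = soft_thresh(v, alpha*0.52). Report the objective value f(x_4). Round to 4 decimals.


FISTA on f(x) = 7*x^2 + 11*x + 0.52*|x|
L = 14, alpha = 0.0304
Iteration 1: beta = 0.0, y = 3.9345 + 0.0*(3.9345 - 3.9345) = 3.9345
  grad(y) = 66.083, v = y - alpha*grad = 1.9256
  prox(v) = soft_thresh(1.9256, 0.0158) = 1.9098
Iteration 2: beta = 0.3333, y = 1.9098 + 0.3333*(1.9098 - 3.9345) = 1.2349
  grad(y) = 28.288, v = y - alpha*grad = 0.3749
  prox(v) = soft_thresh(0.3749, 0.0158) = 0.3591
Iteration 3: beta = 0.5, y = 0.3591 + 0.5*(0.3591 - 1.9098) = -0.4162
  grad(y) = 5.1726, v = y - alpha*grad = -0.5735
  prox(v) = soft_thresh(-0.5735, 0.0158) = -0.5577
Iteration 4: beta = 0.6, y = -0.5577 + 0.6*(-0.5577 - 0.3591) = -1.1077
  grad(y) = -4.5085, v = y - alpha*grad = -0.9707
  prox(v) = soft_thresh(-0.9707, 0.0158) = -0.9549
f(x_4) = 7*(-0.9549)^2 + 11*(-0.9549) + 0.52*|-0.9549| = -3.6246


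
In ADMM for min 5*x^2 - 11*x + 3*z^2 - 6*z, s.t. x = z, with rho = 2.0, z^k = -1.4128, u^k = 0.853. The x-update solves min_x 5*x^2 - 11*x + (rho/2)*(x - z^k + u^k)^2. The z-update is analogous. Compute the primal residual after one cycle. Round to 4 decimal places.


ADMM iteration with rho = 2.0, z^k = -1.4128, u^k = 0.853
Step 1: x-update.
Minimize 5*x^2 - 11*x + (2.0/2)*(x + 1.4128 + 0.853)^2
FOC: (2*5 + 2.0)*x = 11 + 2.0*(-1.4128 - 0.853)
x^{k+1} = 0.539
Step 2: z-update.
Minimize 3*z^2 - 6*z + (2.0/2)*(0.539 - z + 0.853)^2
FOC: (2*3 + 2.0)*z = 6 + 2.0*(0.539 + 0.853)
z^{k+1} = 1.098
Step 3: u-update.
u^{k+1} = 0.853 + 0.539 - 1.098 = 0.294
Step 4: Primal residual = |0.539 - 1.098| = 0.559


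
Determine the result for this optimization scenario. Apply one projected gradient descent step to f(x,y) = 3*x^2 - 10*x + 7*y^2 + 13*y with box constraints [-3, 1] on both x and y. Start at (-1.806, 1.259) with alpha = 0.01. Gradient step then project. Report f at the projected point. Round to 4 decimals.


Step 1: Compute gradient at (-1.806, 1.259).
grad_x = 2*3*-1.806 - 10 = -20.836
grad_y = 2*7*1.259 + 13 = 30.626
Step 2: Gradient step.
x_raw = -1.806 - 0.01*-20.836 = -1.5976
y_raw = 1.259 - 0.01*30.626 = 0.9527
Step 3: Project onto [-3, 1].
x_proj = clip(-1.5976) = -1.5976
y_proj = clip(0.9527) = 0.9527
Step 4: Evaluate f.
f(-1.5976, 0.9527) = 42.3734


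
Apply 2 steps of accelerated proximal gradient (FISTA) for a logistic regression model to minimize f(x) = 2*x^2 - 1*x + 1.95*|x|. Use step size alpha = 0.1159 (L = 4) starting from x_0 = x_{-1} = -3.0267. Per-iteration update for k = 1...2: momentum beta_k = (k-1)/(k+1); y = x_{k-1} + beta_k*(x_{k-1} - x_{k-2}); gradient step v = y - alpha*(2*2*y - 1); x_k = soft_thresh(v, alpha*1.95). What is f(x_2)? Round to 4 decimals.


FISTA on f(x) = 2*x^2 - 1*x + 1.95*|x|
L = 4, alpha = 0.1159
Iteration 1: beta = 0.0, y = -3.0267 + 0.0*(-3.0267 + 3.0267) = -3.0267
  grad(y) = -13.1068, v = y - alpha*grad = -1.5076
  prox(v) = soft_thresh(-1.5076, 0.226) = -1.2816
Iteration 2: beta = 0.3333, y = -1.2816 + 0.3333*(-1.2816 + 3.0267) = -0.6999
  grad(y) = -3.7997, v = y - alpha*grad = -0.2595
  prox(v) = soft_thresh(-0.2595, 0.226) = -0.0335
f(x_2) = 2*(-0.0335)^2 - 1*(-0.0335) + 1.95*|-0.0335| = 0.1012


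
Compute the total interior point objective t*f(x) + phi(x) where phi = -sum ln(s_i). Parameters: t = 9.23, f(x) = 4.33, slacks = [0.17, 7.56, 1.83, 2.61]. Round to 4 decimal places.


Step 1: Compute log-barrier.
ln values: [-1.772, 2.0229, 0.6043, 0.9594]
phi = -(-1.772 + 2.0229 + 0.6043 + 0.9594) = -1.8146
Step 2: Compute augmented objective.
t*f(x) = 9.23*4.33 = 39.9659
Total = 39.9659 - 1.8146 = 38.1513


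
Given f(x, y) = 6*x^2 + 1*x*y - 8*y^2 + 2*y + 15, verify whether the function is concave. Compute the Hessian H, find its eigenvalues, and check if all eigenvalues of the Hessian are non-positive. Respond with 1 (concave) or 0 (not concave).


The Hessian of f(x,y) = 6*x^2 + 1*x*y - 8*y^2 + 2*y + 15 is:
H = [[12, 1], [1, -16]]
Trace = 12 - 16 = -4
Determinant = 12*-16 - (1)^2 = -193
Discriminant = (-4)^2 - 4*-193 = 788.0
Eigenvalues: lambda_1 = -16.0357, lambda_2 = 12.0357
The function is not concave.

0


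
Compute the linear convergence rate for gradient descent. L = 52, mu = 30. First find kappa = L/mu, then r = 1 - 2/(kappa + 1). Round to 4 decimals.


Step 1: Compute the condition number.
kappa = L/mu = 52/30 = 1.7333
Step 2: Compute the convergence rate.
r = 1 - 2/(kappa + 1) = 1 - 2*mu/(L + mu) = (L - mu)/(L + mu) = 22/82 = 0.2683


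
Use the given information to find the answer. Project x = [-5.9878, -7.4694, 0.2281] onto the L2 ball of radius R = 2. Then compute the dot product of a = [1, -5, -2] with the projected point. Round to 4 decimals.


Step 1: Compute ||x|| (intermediates to 6 decimals).
||x|| = sqrt((-5.9878)^2 + (-7.4694)^2 + 0.2281^2) = 9.575892
Step 2: Project.
Since ||x|| > R, scale = R/||x|| = 2/9.575892 = 0.208858, proj(x) = scale * x
proj(x) = [-1.2506, -1.560044, 0.047641]
Step 3: Dot product.
a^T * proj(x) = 1*(-1.2506) - 5*(-1.560044) - 2*0.047641 = 6.4543


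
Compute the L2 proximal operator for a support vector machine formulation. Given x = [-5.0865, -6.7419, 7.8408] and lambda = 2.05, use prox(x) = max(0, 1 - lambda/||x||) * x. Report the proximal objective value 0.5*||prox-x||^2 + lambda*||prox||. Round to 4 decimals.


Step 1: Compute ||x||.
||x|| = 11.5241
Step 2: Compute scaling factor.
scale = max(0, 1 - 2.05/11.5241) = 0.8221
Step 3: prox(x) = [-4.1817, -5.5426, 6.446]
||prox(x)|| = 9.4741
Step 4: Proximal objective.
0.5*||prox-x||^2 = 2.1013
lambda*||prox|| = 19.4219
Total = 21.5231


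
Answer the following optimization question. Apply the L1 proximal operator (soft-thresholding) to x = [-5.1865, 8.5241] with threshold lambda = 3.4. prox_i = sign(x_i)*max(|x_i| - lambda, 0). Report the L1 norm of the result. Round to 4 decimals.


Soft-thresholding with lambda = 3.4:
prox(-5.1865) = sign(-5.1865)*max(|-5.1865| - 3.4, 0) = -1.7865
prox(8.5241) = sign(8.5241)*max(|8.5241| - 3.4, 0) = 5.1241
prox(x) = [-1.7865, 5.1241]
||prox(x)||_1 = 1.7865 + 5.1241 = 6.9106


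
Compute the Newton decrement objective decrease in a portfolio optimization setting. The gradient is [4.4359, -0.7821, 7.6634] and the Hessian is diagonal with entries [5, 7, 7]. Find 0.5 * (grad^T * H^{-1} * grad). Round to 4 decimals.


Step 1: H is diagonal, so H^(-1) * g = [0.8872, -0.1117, 1.0948].
Step 2: g^T H^(-1) g = sum_i g_i^2 / H_ii
  = (4.4359)^2/5 + (-0.7821)^2/7 + (7.6634)^2/7
  = 3.9354 + 0.0874 + 8.3897 = 12.4125
Step 3: Objective decrease = 0.5 * g^T H^(-1) g = 6.2062
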